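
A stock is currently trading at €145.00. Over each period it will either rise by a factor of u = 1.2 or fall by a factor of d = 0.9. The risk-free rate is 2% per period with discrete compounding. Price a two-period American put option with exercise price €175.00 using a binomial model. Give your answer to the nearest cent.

€30.42

Risk-neutral probability p = (1 + 0.02 − 0.9)/(1.2 − 0.9) = 0.1200/0.3000 = 0.4000
Terminal stock prices: S_uu = 208.8, S_ud = 156.6, S_dd = 117.5
Terminal payoffs (K − S): max(-33.8, 0) = 0, max(18.4, 0) = 18.4, max(57.55, 0) = 57.55
Node u (S = 174): continuation = 1/1.02·[0.4000·0.0000 + 0.6000·18.4000] = 10.8235; exercise value = 1.0000 ≤ continuation, so V_u = 10.8235
Node d (S = 130.5): continuation = 1/1.02·[0.4000·18.4000 + 0.6000·57.5500] = 41.0686; exercise value = 44.5000 > continuation, so V_d = 44.5000 (exercise)
Node 0 (S = 145): continuation = 1/1.02·[0.4000·10.8235 + 0.6000·44.5000] = 30.4210; exercise value = 30.0000 ≤ continuation, so V_0 = 30.4210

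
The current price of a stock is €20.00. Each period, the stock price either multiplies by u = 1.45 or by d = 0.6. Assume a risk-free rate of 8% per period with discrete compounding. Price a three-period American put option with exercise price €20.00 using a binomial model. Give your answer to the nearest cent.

€4.04

Risk-neutral probability p = (1 + 0.08 − 0.6)/(1.45 − 0.6) = 0.4800/0.8500 = 0.5647
Terminal stock prices: S_uuu = 60.97, S_uud = 25.23, S_udd = 10.44, S_ddd = 4.32
Terminal payoffs (K − S): max(-40.97, 0) = 0, max(-5.23, 0) = 0, max(9.56, 0) = 9.56, max(15.68, 0) = 15.68
Node uu (S = 42.05): continuation = 1/1.08·[0.5647·0.0000 + 0.4353·0.0000] = 0.0000; exercise value = 0.0000 ≤ continuation, so V_uu = 0.0000
Node ud (S = 17.4): continuation = 1/1.08·[0.5647·0.0000 + 0.4353·9.5600] = 3.8532; exercise value = 2.6000 ≤ continuation, so V_ud = 3.8532
Node dd (S = 7.2): continuation = 1/1.08·[0.5647·9.5600 + 0.4353·15.6800] = 11.3185; exercise value = 12.8000 > continuation, so V_dd = 12.8000 (exercise)
Node u (S = 29): continuation = 1/1.08·[0.5647·0.0000 + 0.4353·3.8532] = 1.5530; exercise value = 0.0000 ≤ continuation, so V_u = 1.5530
Node d (S = 12): continuation = 1/1.08·[0.5647·3.8532 + 0.4353·12.8000] = 7.1738; exercise value = 8.0000 > continuation, so V_d = 8.0000 (exercise)
Node 0 (S = 20): continuation = 1/1.08·[0.5647·1.5530 + 0.4353·8.0000] = 4.0364; exercise value = 0.0000 ≤ continuation, so V_0 = 4.0364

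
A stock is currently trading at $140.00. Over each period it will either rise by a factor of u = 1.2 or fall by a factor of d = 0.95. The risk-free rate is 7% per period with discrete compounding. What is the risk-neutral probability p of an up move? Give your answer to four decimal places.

p = 0.4800

Risk-neutral probability p = (1 + 0.07 − 0.95)/(1.2 − 0.95) = 0.1200/0.2500 = 0.4800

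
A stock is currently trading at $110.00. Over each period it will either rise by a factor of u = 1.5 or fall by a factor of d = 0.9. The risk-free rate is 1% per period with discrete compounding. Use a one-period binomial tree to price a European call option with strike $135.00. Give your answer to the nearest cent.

$5.45

Risk-neutral probability p = (1 + 0.01 − 0.9)/(1.5 − 0.9) = 0.1100/0.6000 = 0.1833
Terminal stock prices: S_u = 165, S_d = 99
Terminal payoffs (S − K): max(30, 0) = 30, max(-36, 0) = 0
Node 0 (S = 110): V_0 = 1/1.01·[0.1833·30.0000 + 0.8167·0.0000] = 5.4455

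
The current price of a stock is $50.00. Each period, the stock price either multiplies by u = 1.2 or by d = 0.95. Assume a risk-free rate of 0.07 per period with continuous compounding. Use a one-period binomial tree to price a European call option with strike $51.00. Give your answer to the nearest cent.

$4.11

Risk-neutral probability p = (e^0.07 − 0.95)/(1.2 − 0.95) = 0.1225/0.2500 = 0.4900
Terminal stock prices: S_u = 60, S_d = 47.5
Terminal payoffs (S − K): max(9, 0) = 9, max(-3.5, 0) = 0
Node 0 (S = 50): V_0 = e^(−0.07)·[0.4900·9.0000 + 0.5100·0.0000] = 4.1121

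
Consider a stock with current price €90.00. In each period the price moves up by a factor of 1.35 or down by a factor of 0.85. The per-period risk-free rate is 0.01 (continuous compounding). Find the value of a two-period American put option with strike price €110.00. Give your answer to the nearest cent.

Risk-neutral probability p = (e^0.01 − 0.85)/(1.35 − 0.85) = 0.1601/0.5000 = 0.3201
Terminal stock prices: S_uu = 164, S_ud = 103.3, S_dd = 65.02
Terminal payoffs (K − S): max(-54.03, 0) = 0, max(6.725, 0) = 6.725, max(44.98, 0) = 44.98
Node u (S = 121.5): continuation = e^(−0.01)·[0.3201·0.0000 + 0.6799·6.7250] = 4.5268; exercise value = 0.0000 ≤ continuation, so V_u = 4.5268
Node d (S = 76.5): continuation = e^(−0.01)·[0.3201·6.7250 + 0.6799·44.9750] = 32.4055; exercise value = 33.5000 > continuation, so V_d = 33.5000 (exercise)
Node 0 (S = 90): continuation = e^(−0.01)·[0.3201·4.5268 + 0.6799·33.5000] = 23.9846; exercise value = 20.0000 ≤ continuation, so V_0 = 23.9846

€23.98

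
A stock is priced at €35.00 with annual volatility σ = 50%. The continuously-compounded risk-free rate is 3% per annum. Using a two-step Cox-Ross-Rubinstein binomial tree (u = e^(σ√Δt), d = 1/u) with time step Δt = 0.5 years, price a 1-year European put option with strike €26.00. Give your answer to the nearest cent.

€2.72

CRR parameters: u = e^(σ√Δt) = e^(0.5·√0.5) = 1.4241, d = 1/u = 0.7022
Per-period rate: rΔt = 0.03·0.5 = 0.015, so R = e^0.015 = 1.0151
Risk-neutral probability p = (e^0.015 − 0.7022)/(1.4241 − 0.7022) = 0.3129/0.7219 = 0.4335
Terminal stock prices: S_uu = 70.98, S_ud = 35, S_dd = 17.26
Terminal payoffs (K − S): max(-44.98, 0) = 0, max(-9, 0) = 0, max(8.743, 0) = 8.743
Node u (S = 49.84): V_u = e^(−0.015)·[0.4335·0.0000 + 0.5665·0.0000] = 0.0000
Node d (S = 24.58): V_d = e^(−0.015)·[0.4335·0.0000 + 0.5665·8.7426] = 4.8793
Node 0 (S = 35): V_0 = e^(−0.015)·[0.4335·0.0000 + 0.5665·4.8793] = 2.7232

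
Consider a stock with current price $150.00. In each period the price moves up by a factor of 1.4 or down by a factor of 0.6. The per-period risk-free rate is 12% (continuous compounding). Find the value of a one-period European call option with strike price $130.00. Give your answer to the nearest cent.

Risk-neutral probability p = (e^0.12 − 0.6)/(1.4 − 0.6) = 0.5275/0.8000 = 0.6594
Terminal stock prices: S_u = 210, S_d = 90
Terminal payoffs (S − K): max(80, 0) = 80, max(-40, 0) = 0
Node 0 (S = 150): V_0 = e^(−0.12)·[0.6594·80.0000 + 0.3406·0.0000] = 46.7848

$46.78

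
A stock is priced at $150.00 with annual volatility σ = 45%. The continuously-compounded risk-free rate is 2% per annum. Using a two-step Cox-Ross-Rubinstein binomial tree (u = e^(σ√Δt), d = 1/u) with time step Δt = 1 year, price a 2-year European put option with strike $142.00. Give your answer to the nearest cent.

$27.00

CRR parameters: u = e^(σ√Δt) = e^(0.45·√1) = 1.5683, d = 1/u = 0.6376
Per-period rate: rΔt = 0.02·1 = 0.02, so R = e^0.02 = 1.0202
Risk-neutral probability p = (e^0.02 − 0.6376)/(1.5683 − 0.6376) = 0.3826/0.9307 = 0.4111
Terminal stock prices: S_uu = 368.9, S_ud = 150, S_dd = 60.99
Terminal payoffs (K − S): max(-226.9, 0) = 0, max(-8, 0) = 0, max(81.01, 0) = 81.01
Node u (S = 235.2): V_u = e^(−0.02)·[0.4111·0.0000 + 0.5889·0.0000] = 0.0000
Node d (S = 95.64): V_d = e^(−0.02)·[0.4111·0.0000 + 0.5889·81.0146] = 46.7674
Node 0 (S = 150): V_0 = e^(−0.02)·[0.4111·0.0000 + 0.5889·46.7674] = 26.9975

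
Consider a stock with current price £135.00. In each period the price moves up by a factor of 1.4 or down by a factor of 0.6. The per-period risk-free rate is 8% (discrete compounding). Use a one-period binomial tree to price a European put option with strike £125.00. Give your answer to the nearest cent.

Risk-neutral probability p = (1 + 0.08 − 0.6)/(1.4 − 0.6) = 0.4800/0.8000 = 0.6000
Terminal stock prices: S_u = 189, S_d = 81
Terminal payoffs (K − S): max(-64, 0) = 0, max(44, 0) = 44
Node 0 (S = 135): V_0 = 1/1.08·[0.6000·0.0000 + 0.4000·44.0000] = 16.2963

£16.30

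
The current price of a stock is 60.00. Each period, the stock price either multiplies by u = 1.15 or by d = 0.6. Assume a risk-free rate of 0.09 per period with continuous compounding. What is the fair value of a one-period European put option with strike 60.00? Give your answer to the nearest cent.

Risk-neutral probability p = (e^0.09 − 0.6)/(1.15 − 0.6) = 0.4942/0.5500 = 0.8985
Terminal stock prices: S_u = 69, S_d = 36
Terminal payoffs (K − S): max(-9, 0) = 0, max(24, 0) = 24
Node 0 (S = 60): V_0 = e^(−0.09)·[0.8985·0.0000 + 0.1015·24.0000] = 2.2264

2.23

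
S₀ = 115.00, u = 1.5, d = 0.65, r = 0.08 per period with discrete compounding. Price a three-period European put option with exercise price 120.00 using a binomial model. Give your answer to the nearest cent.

Risk-neutral probability p = (1 + 0.08 − 0.65)/(1.5 − 0.65) = 0.4300/0.8500 = 0.5059
Terminal stock prices: S_uuu = 388.1, S_uud = 168.2, S_udd = 72.88, S_ddd = 31.58
Terminal payoffs (K − S): max(-268.1, 0) = 0, max(-48.19, 0) = 0, max(47.12, 0) = 47.12, max(88.42, 0) = 88.42
Node uu (S = 258.8): V_uu = 1/1.08·[0.5059·0.0000 + 0.4941·0.0000] = 0.0000
Node ud (S = 112.1): V_ud = 1/1.08·[0.5059·0.0000 + 0.4941·47.1187] = 21.5576
Node dd (S = 48.59): V_dd = 1/1.08·[0.5059·47.1187 + 0.4941·88.4181] = 62.5236
Node u (S = 172.5): V_u = 1/1.08·[0.5059·0.0000 + 0.4941·21.5576] = 9.8630
Node d (S = 74.75): V_d = 1/1.08·[0.5059·21.5576 + 0.4941·62.5236] = 38.7034
Node 0 (S = 115): V_0 = 1/1.08·[0.5059·9.8630 + 0.4941·38.7034] = 22.3273

22.33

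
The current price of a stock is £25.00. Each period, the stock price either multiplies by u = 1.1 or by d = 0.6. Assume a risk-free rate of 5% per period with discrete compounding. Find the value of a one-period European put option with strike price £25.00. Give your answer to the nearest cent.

Risk-neutral probability p = (1 + 0.05 − 0.6)/(1.1 − 0.6) = 0.4500/0.5000 = 0.9000
Terminal stock prices: S_u = 27.5, S_d = 15
Terminal payoffs (K − S): max(-2.5, 0) = 0, max(10, 0) = 10
Node 0 (S = 25): V_0 = 1/1.05·[0.9000·0.0000 + 0.1000·10.0000] = 0.9524

£0.95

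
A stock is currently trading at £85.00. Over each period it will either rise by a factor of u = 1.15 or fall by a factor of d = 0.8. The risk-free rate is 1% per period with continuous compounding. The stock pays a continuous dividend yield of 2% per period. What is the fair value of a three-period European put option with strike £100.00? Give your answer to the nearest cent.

Per-period risk-free factor R = e^0.01 = 1.0101; dividend-adjusted growth = e^(0.01−0.02) = 0.9900.
Risk-neutral probability p = (0.9900 − 0.8)/(1.15 − 0.8) = 0.1900/0.3500 = 0.5430
Terminal stock prices: S_uuu = 129.3, S_uud = 89.93, S_udd = 62.56, S_ddd = 43.52
Terminal payoffs (K − S): max(-29.27, 0) = 0, max(10.07, 0) = 10.07, max(37.44, 0) = 37.44, max(56.48, 0) = 56.48
Node uu (S = 112.4): V_uu = e^(−0.01)·[0.5430·0.0000 + 0.4570·10.0700] = 4.5562
Node ud (S = 78.2): V_ud = e^(−0.01)·[0.5430·10.0700 + 0.4570·37.4400] = 22.3534
Node dd (S = 54.4): V_dd = e^(−0.01)·[0.5430·37.4400 + 0.4570·56.4800] = 45.6822
Node u (S = 97.75): V_u = e^(−0.01)·[0.5430·4.5562 + 0.4570·22.3534] = 12.5633
Node d (S = 68): V_d = e^(−0.01)·[0.5430·22.3534 + 0.4570·45.6822] = 32.6862
Node 0 (S = 85): V_0 = e^(−0.01)·[0.5430·12.5633 + 0.4570·32.6862] = 21.5430

£21.54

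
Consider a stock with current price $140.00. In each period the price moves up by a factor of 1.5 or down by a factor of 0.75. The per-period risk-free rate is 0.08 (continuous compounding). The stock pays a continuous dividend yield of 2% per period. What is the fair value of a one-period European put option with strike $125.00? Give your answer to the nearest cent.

$10.79

Per-period risk-free factor R = e^0.08 = 1.0833; dividend-adjusted growth = e^(0.08−0.02) = 1.0618.
Risk-neutral probability p = (1.0618 − 0.75)/(1.5 − 0.75) = 0.3118/0.7500 = 0.4158
Terminal stock prices: S_u = 210, S_d = 105
Terminal payoffs (K − S): max(-85, 0) = 0, max(20, 0) = 20
Node 0 (S = 140): V_0 = e^(−0.08)·[0.4158·0.0000 + 0.5842·20.0000] = 10.7860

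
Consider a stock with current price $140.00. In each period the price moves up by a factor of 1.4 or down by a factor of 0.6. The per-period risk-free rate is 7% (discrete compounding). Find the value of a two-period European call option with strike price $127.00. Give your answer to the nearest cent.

Risk-neutral probability p = (1 + 0.07 − 0.6)/(1.4 − 0.6) = 0.4700/0.8000 = 0.5875
Terminal stock prices: S_uu = 274.4, S_ud = 117.6, S_dd = 50.4
Terminal payoffs (S − K): max(147.4, 0) = 147.4, max(-9.4, 0) = 0, max(-76.6, 0) = 0
Node u (S = 196): V_u = 1/1.07·[0.5875·147.4000 + 0.4125·0.0000] = 80.9322
Node d (S = 84): V_d = 1/1.07·[0.5875·0.0000 + 0.4125·0.0000] = 0.0000
Node 0 (S = 140): V_0 = 1/1.07·[0.5875·80.9322 + 0.4125·0.0000] = 44.4371

$44.44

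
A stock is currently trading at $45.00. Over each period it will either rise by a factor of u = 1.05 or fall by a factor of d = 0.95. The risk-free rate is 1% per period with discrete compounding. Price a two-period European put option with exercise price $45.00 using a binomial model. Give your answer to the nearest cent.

Risk-neutral probability p = (1 + 0.01 − 0.95)/(1.05 − 0.95) = 0.0600/0.1000 = 0.6000
Terminal stock prices: S_uu = 49.61, S_ud = 44.89, S_dd = 40.61
Terminal payoffs (K − S): max(-4.613, 0) = 0, max(0.1125, 0) = 0.1125, max(4.388, 0) = 4.388
Node u (S = 47.25): V_u = 1/1.01·[0.6000·0.0000 + 0.4000·0.1125] = 0.0446
Node d (S = 42.75): V_d = 1/1.01·[0.6000·0.1125 + 0.4000·4.3875] = 1.8045
Node 0 (S = 45): V_0 = 1/1.01·[0.6000·0.0446 + 0.4000·1.8045] = 0.7411

$0.74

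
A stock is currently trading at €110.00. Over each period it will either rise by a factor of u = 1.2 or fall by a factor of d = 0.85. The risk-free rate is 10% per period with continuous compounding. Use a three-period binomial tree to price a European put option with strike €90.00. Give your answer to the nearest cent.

Risk-neutral probability p = (e^0.1 − 0.85)/(1.2 − 0.85) = 0.2552/0.3500 = 0.7291
Terminal stock prices: S_uuu = 190.1, S_uud = 134.6, S_udd = 95.37, S_ddd = 67.55
Terminal payoffs (K − S): max(-100.1, 0) = 0, max(-44.64, 0) = 0, max(-5.37, 0) = 0, max(22.45, 0) = 22.45
Node uu (S = 158.4): V_uu = e^(−0.1)·[0.7291·0.0000 + 0.2709·0.0000] = 0.0000
Node ud (S = 112.2): V_ud = e^(−0.1)·[0.7291·0.0000 + 0.2709·0.0000] = 0.0000
Node dd (S = 79.47): V_dd = e^(−0.1)·[0.7291·0.0000 + 0.2709·22.4463] = 5.5029
Node u (S = 132): V_u = e^(−0.1)·[0.7291·0.0000 + 0.2709·0.0000] = 0.0000
Node d (S = 93.5): V_d = e^(−0.1)·[0.7291·0.0000 + 0.2709·5.5029] = 1.3491
Node 0 (S = 110): V_0 = e^(−0.1)·[0.7291·0.0000 + 0.2709·1.3491] = 0.3307

€0.33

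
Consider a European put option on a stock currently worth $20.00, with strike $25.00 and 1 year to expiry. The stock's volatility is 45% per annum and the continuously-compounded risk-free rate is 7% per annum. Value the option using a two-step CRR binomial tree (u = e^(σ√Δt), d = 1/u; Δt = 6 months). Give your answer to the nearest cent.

CRR parameters: u = e^(σ√Δt) = e^(0.45·√0.5) = 1.3746, d = 1/u = 0.7275
Per-period rate: rΔt = 0.07·0.5 = 0.035, so R = e^0.035 = 1.0356
Risk-neutral probability p = (e^0.035 − 0.7275)/(1.3746 − 0.7275) = 0.3082/0.6472 = 0.4762
Terminal stock prices: S_uu = 37.79, S_ud = 20, S_dd = 10.58
Terminal payoffs (K − S): max(-12.79, 0) = 0, max(5, 0) = 5, max(14.42, 0) = 14.42
Node u (S = 27.49): V_u = e^(−0.035)·[0.4762·0.0000 + 0.5238·5.0000] = 2.5292
Node d (S = 14.55): V_d = e^(−0.035)·[0.4762·5.0000 + 0.5238·14.4161] = 9.5910
Node 0 (S = 20): V_0 = e^(−0.035)·[0.4762·2.5292 + 0.5238·9.5910] = 6.0142

$6.01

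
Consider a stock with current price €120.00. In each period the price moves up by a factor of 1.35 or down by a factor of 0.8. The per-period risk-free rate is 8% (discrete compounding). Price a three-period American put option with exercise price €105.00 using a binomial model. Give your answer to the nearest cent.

€6.08

Risk-neutral probability p = (1 + 0.08 − 0.8)/(1.35 − 0.8) = 0.2800/0.5500 = 0.5091
Terminal stock prices: S_uuu = 295.2, S_uud = 175, S_udd = 103.7, S_ddd = 61.44
Terminal payoffs (K − S): max(-190.2, 0) = 0, max(-69.96, 0) = 0, max(1.32, 0) = 1.32, max(43.56, 0) = 43.56
Node uu (S = 218.7): continuation = 1/1.08·[0.5091·0.0000 + 0.4909·0.0000] = 0.0000; exercise value = 0.0000 ≤ continuation, so V_uu = 0.0000
Node ud (S = 129.6): continuation = 1/1.08·[0.5091·0.0000 + 0.4909·1.3200] = 0.6000; exercise value = 0.0000 ≤ continuation, so V_ud = 0.6000
Node dd (S = 76.8): continuation = 1/1.08·[0.5091·1.3200 + 0.4909·43.5600] = 20.4222; exercise value = 28.2000 > continuation, so V_dd = 28.2000 (exercise)
Node u (S = 162): continuation = 1/1.08·[0.5091·0.0000 + 0.4909·0.6000] = 0.2727; exercise value = 0.0000 ≤ continuation, so V_u = 0.2727
Node d (S = 96): continuation = 1/1.08·[0.5091·0.6000 + 0.4909·28.2000] = 13.1010; exercise value = 9.0000 ≤ continuation, so V_d = 13.1010
Node 0 (S = 120): continuation = 1/1.08·[0.5091·0.2727 + 0.4909·13.1010] = 6.0836; exercise value = 0.0000 ≤ continuation, so V_0 = 6.0836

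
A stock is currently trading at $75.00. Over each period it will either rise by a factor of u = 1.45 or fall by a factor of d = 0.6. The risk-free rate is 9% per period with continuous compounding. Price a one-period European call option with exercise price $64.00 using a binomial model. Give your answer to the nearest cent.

$23.78

Risk-neutral probability p = (e^0.09 − 0.6)/(1.45 − 0.6) = 0.4942/0.8500 = 0.5814
Terminal stock prices: S_u = 108.8, S_d = 45
Terminal payoffs (S − K): max(44.75, 0) = 44.75, max(-19, 0) = 0
Node 0 (S = 75): V_0 = e^(−0.09)·[0.5814·44.7500 + 0.4186·0.0000] = 23.7776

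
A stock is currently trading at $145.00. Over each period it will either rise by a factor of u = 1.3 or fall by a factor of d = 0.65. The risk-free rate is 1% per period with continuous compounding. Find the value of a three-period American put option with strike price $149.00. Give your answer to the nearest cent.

$31.95

Risk-neutral probability p = (e^0.01 − 0.65)/(1.3 − 0.65) = 0.3601/0.6500 = 0.5539
Terminal stock prices: S_uuu = 318.6, S_uud = 159.3, S_udd = 79.64, S_ddd = 39.82
Terminal payoffs (K − S): max(-169.6, 0) = 0, max(-10.28, 0) = 0, max(69.36, 0) = 69.36, max(109.2, 0) = 109.2
Node uu (S = 245.1): continuation = e^(−0.01)·[0.5539·0.0000 + 0.4461·0.0000] = 0.0000; exercise value = 0.0000 ≤ continuation, so V_uu = 0.0000
Node ud (S = 122.5): continuation = e^(−0.01)·[0.5539·0.0000 + 0.4461·69.3587] = 30.6315; exercise value = 26.4750 ≤ continuation, so V_ud = 30.6315
Node dd (S = 61.26): continuation = e^(−0.01)·[0.5539·69.3587 + 0.4461·109.1794] = 86.2549; exercise value = 87.7375 > continuation, so V_dd = 87.7375 (exercise)
Node u (S = 188.5): continuation = e^(−0.01)·[0.5539·0.0000 + 0.4461·30.6315] = 13.5280; exercise value = 0.0000 ≤ continuation, so V_u = 13.5280
Node d (S = 94.25): continuation = e^(−0.01)·[0.5539·30.6315 + 0.4461·87.7375] = 55.5469; exercise value = 54.7500 ≤ continuation, so V_d = 55.5469
Node 0 (S = 145): continuation = e^(−0.01)·[0.5539·13.5280 + 0.4461·55.5469] = 31.9505; exercise value = 4.0000 ≤ continuation, so V_0 = 31.9505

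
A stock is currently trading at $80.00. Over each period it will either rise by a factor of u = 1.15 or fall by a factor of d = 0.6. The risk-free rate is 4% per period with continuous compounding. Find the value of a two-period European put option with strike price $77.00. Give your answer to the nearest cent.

$8.16

Risk-neutral probability p = (e^0.04 − 0.6)/(1.15 − 0.6) = 0.4408/0.5500 = 0.8015
Terminal stock prices: S_uu = 105.8, S_ud = 55.2, S_dd = 28.8
Terminal payoffs (K − S): max(-28.8, 0) = 0, max(21.8, 0) = 21.8, max(48.2, 0) = 48.2
Node u (S = 92): V_u = e^(−0.04)·[0.8015·0.0000 + 0.1985·21.8000] = 4.1582
Node d (S = 48): V_d = e^(−0.04)·[0.8015·21.8000 + 0.1985·48.2000] = 25.9808
Node 0 (S = 80): V_0 = e^(−0.04)·[0.8015·4.1582 + 0.1985·25.9808] = 8.1576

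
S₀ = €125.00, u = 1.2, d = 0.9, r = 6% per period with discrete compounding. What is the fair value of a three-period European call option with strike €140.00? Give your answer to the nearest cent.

€17.04

Risk-neutral probability p = (1 + 0.06 − 0.9)/(1.2 − 0.9) = 0.1600/0.3000 = 0.5333
Terminal stock prices: S_uuu = 216, S_uud = 162, S_udd = 121.5, S_ddd = 91.13
Terminal payoffs (S − K): max(76, 0) = 76, max(22, 0) = 22, max(-18.5, 0) = 0, max(-48.87, 0) = 0
Node uu (S = 180): V_uu = 1/1.06·[0.5333·76.0000 + 0.4667·22.0000] = 47.9245
Node ud (S = 135): V_ud = 1/1.06·[0.5333·22.0000 + 0.4667·0.0000] = 11.0692
Node dd (S = 101.2): V_dd = 1/1.06·[0.5333·0.0000 + 0.4667·0.0000] = 0.0000
Node u (S = 150): V_u = 1/1.06·[0.5333·47.9245 + 0.4667·11.0692] = 28.9862
Node d (S = 112.5): V_d = 1/1.06·[0.5333·11.0692 + 0.4667·0.0000] = 5.5694
Node 0 (S = 125): V_0 = 1/1.06·[0.5333·28.9862 + 0.4667·5.5694] = 17.0362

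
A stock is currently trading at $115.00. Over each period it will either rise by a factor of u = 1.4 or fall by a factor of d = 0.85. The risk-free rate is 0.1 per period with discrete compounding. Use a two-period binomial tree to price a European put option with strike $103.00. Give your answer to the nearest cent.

$4.90

Risk-neutral probability p = (1 + 0.1 − 0.85)/(1.4 − 0.85) = 0.2500/0.5500 = 0.4545
Terminal stock prices: S_uu = 225.4, S_ud = 136.8, S_dd = 83.09
Terminal payoffs (K − S): max(-122.4, 0) = 0, max(-33.85, 0) = 0, max(19.91, 0) = 19.91
Node u (S = 161): V_u = 1/1.1·[0.4545·0.0000 + 0.5455·0.0000] = 0.0000
Node d (S = 97.75): V_d = 1/1.1·[0.4545·0.0000 + 0.5455·19.9125] = 9.8740
Node 0 (S = 115): V_0 = 1/1.1·[0.4545·0.0000 + 0.5455·9.8740] = 4.8962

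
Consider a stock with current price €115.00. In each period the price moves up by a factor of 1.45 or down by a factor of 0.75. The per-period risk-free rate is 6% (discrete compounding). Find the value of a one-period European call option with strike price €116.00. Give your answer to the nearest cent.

Risk-neutral probability p = (1 + 0.06 − 0.75)/(1.45 − 0.75) = 0.3100/0.7000 = 0.4429
Terminal stock prices: S_u = 166.8, S_d = 86.25
Terminal payoffs (S − K): max(50.75, 0) = 50.75, max(-29.75, 0) = 0
Node 0 (S = 115): V_0 = 1/1.06·[0.4429·50.7500 + 0.5571·0.0000] = 21.2028

€21.20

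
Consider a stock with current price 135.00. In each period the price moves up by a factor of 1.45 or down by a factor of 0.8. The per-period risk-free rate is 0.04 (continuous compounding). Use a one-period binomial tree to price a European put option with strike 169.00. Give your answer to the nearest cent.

Risk-neutral probability p = (e^0.04 − 0.8)/(1.45 − 0.8) = 0.2408/0.6500 = 0.3705
Terminal stock prices: S_u = 195.8, S_d = 108
Terminal payoffs (K − S): max(-26.75, 0) = 0, max(61, 0) = 61
Node 0 (S = 135): V_0 = e^(−0.04)·[0.3705·0.0000 + 0.6295·61.0000] = 36.8951

36.90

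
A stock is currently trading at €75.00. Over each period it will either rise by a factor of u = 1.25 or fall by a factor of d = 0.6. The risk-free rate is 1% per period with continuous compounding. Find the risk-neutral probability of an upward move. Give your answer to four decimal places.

p = 0.6308

Risk-neutral probability p = (e^0.01 − 0.6)/(1.25 − 0.6) = 0.4101/0.6500 = 0.6308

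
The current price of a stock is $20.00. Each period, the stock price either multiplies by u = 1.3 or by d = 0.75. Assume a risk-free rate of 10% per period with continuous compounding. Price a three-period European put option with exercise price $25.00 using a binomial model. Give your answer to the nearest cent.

$2.41

Risk-neutral probability p = (e^0.1 − 0.75)/(1.3 − 0.75) = 0.3552/0.5500 = 0.6458
Terminal stock prices: S_uuu = 43.94, S_uud = 25.35, S_udd = 14.62, S_ddd = 8.438
Terminal payoffs (K − S): max(-18.94, 0) = 0, max(-0.35, 0) = 0, max(10.38, 0) = 10.38, max(16.56, 0) = 16.56
Node uu (S = 33.8): V_uu = e^(−0.1)·[0.6458·0.0000 + 0.3542·0.0000] = 0.0000
Node ud (S = 19.5): V_ud = e^(−0.1)·[0.6458·0.0000 + 0.3542·10.3750] = 3.3254
Node dd (S = 11.25): V_dd = e^(−0.1)·[0.6458·10.3750 + 0.3542·16.5625] = 11.3709
Node u (S = 26): V_u = e^(−0.1)·[0.6458·0.0000 + 0.3542·3.3254] = 1.0659
Node d (S = 15): V_d = e^(−0.1)·[0.6458·3.3254 + 0.3542·11.3709] = 5.5878
Node 0 (S = 20): V_0 = e^(−0.1)·[0.6458·1.0659 + 0.3542·5.5878] = 2.4138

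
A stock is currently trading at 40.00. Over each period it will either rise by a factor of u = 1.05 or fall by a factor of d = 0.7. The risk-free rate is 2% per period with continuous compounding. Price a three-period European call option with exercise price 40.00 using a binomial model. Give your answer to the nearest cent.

4.55

Risk-neutral probability p = (e^0.02 − 0.7)/(1.05 − 0.7) = 0.3202/0.3500 = 0.9149
Terminal stock prices: S_uuu = 46.31, S_uud = 30.87, S_udd = 20.58, S_ddd = 13.72
Terminal payoffs (S − K): max(6.305, 0) = 6.305, max(-9.13, 0) = 0, max(-19.42, 0) = 0, max(-26.28, 0) = 0
Node uu (S = 44.1): V_uu = e^(−0.02)·[0.9149·6.3050 + 0.0851·0.0000] = 5.6540
Node ud (S = 29.4): V_ud = e^(−0.02)·[0.9149·0.0000 + 0.0851·0.0000] = 0.0000
Node dd (S = 19.6): V_dd = e^(−0.02)·[0.9149·0.0000 + 0.0851·0.0000] = 0.0000
Node u (S = 42): V_u = e^(−0.02)·[0.9149·5.6540 + 0.0851·0.0000] = 5.0702
Node d (S = 28): V_d = e^(−0.02)·[0.9149·0.0000 + 0.0851·0.0000] = 0.0000
Node 0 (S = 40): V_0 = e^(−0.02)·[0.9149·5.0702 + 0.0851·0.0000] = 4.5467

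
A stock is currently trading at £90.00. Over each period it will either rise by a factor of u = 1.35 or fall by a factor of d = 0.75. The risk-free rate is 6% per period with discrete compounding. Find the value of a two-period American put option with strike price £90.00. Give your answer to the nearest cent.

£10.26

Risk-neutral probability p = (1 + 0.06 − 0.75)/(1.35 − 0.75) = 0.3100/0.6000 = 0.5167
Terminal stock prices: S_uu = 164, S_ud = 91.13, S_dd = 50.62
Terminal payoffs (K − S): max(-74.03, 0) = 0, max(-1.125, 0) = 0, max(39.38, 0) = 39.38
Node u (S = 121.5): continuation = 1/1.06·[0.5167·0.0000 + 0.4833·0.0000] = 0.0000; exercise value = 0.0000 ≤ continuation, so V_u = 0.0000
Node d (S = 67.5): continuation = 1/1.06·[0.5167·0.0000 + 0.4833·39.3750] = 17.9540; exercise value = 22.5000 > continuation, so V_d = 22.5000 (exercise)
Node 0 (S = 90): continuation = 1/1.06·[0.5167·0.0000 + 0.4833·22.5000] = 10.2594; exercise value = 0.0000 ≤ continuation, so V_0 = 10.2594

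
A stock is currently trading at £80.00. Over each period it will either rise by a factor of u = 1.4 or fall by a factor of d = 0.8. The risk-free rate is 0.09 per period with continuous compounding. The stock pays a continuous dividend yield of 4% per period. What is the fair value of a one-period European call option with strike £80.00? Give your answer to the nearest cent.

£12.25

Per-period risk-free factor R = e^0.09 = 1.0942; dividend-adjusted growth = e^(0.09−0.04) = 1.0513.
Risk-neutral probability p = (1.0513 − 0.8)/(1.4 − 0.8) = 0.2513/0.6000 = 0.4188
Terminal stock prices: S_u = 112, S_d = 64
Terminal payoffs (S − K): max(32, 0) = 32, max(-16, 0) = 0
Node 0 (S = 80): V_0 = e^(−0.09)·[0.4188·32.0000 + 0.5812·0.0000] = 12.2477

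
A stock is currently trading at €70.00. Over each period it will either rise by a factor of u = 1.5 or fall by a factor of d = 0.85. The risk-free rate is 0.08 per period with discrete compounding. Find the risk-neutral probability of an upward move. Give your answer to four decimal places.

p = 0.3538

Risk-neutral probability p = (1 + 0.08 − 0.85)/(1.5 − 0.85) = 0.2300/0.6500 = 0.3538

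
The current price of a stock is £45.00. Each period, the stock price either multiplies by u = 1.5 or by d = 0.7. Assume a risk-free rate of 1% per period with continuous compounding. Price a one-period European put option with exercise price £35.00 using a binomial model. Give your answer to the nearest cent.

Risk-neutral probability p = (e^0.01 − 0.7)/(1.5 − 0.7) = 0.3101/0.8000 = 0.3876
Terminal stock prices: S_u = 67.5, S_d = 31.5
Terminal payoffs (K − S): max(-32.5, 0) = 0, max(3.5, 0) = 3.5
Node 0 (S = 45): V_0 = e^(−0.01)·[0.3876·0.0000 + 0.6124·3.5000] = 2.1222

£2.12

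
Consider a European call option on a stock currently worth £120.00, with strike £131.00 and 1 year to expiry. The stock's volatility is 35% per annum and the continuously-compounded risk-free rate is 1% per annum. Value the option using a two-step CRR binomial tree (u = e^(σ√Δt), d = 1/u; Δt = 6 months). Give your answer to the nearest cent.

CRR parameters: u = e^(σ√Δt) = e^(0.35·√0.5) = 1.2808, d = 1/u = 0.7808
Per-period rate: rΔt = 0.01·0.5 = 0.005, so R = e^0.005 = 1.0050
Risk-neutral probability p = (e^0.005 − 0.7808)/(1.2808 − 0.7808) = 0.2243/0.5000 = 0.4485
Terminal stock prices: S_uu = 196.9, S_ud = 120, S_dd = 73.15
Terminal payoffs (S − K): max(65.85, 0) = 65.85, max(-11, 0) = 0, max(-57.85, 0) = 0
Node u (S = 153.7): V_u = e^(−0.005)·[0.4485·65.8548 + 0.5515·0.0000] = 29.3864
Node d (S = 93.69): V_d = e^(−0.005)·[0.4485·0.0000 + 0.5515·0.0000] = 0.0000
Node 0 (S = 120): V_0 = e^(−0.005)·[0.4485·29.3864 + 0.5515·0.0000] = 13.1131

£13.11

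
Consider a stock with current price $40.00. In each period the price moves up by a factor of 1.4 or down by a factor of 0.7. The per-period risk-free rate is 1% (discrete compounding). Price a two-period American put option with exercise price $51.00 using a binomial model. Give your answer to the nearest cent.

$15.54

Risk-neutral probability p = (1 + 0.01 − 0.7)/(1.4 − 0.7) = 0.3100/0.7000 = 0.4429
Terminal stock prices: S_uu = 78.4, S_ud = 39.2, S_dd = 19.6
Terminal payoffs (K − S): max(-27.4, 0) = 0, max(11.8, 0) = 11.8, max(31.4, 0) = 31.4
Node u (S = 56): continuation = 1/1.01·[0.4429·0.0000 + 0.5571·11.8000] = 6.5092; exercise value = 0.0000 ≤ continuation, so V_u = 6.5092
Node d (S = 28): continuation = 1/1.01·[0.4429·11.8000 + 0.5571·31.4000] = 22.4950; exercise value = 23.0000 > continuation, so V_d = 23.0000 (exercise)
Node 0 (S = 40): continuation = 1/1.01·[0.4429·6.5092 + 0.5571·23.0000] = 15.5415; exercise value = 11.0000 ≤ continuation, so V_0 = 15.5415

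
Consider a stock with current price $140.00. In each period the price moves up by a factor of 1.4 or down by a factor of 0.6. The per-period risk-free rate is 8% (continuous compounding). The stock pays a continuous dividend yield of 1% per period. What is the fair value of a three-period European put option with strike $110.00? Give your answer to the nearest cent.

$13.52

Per-period risk-free factor R = e^0.08 = 1.0833; dividend-adjusted growth = e^(0.08−0.01) = 1.0725.
Risk-neutral probability p = (1.0725 − 0.6)/(1.4 − 0.6) = 0.4725/0.8000 = 0.5906
Terminal stock prices: S_uuu = 384.2, S_uud = 164.6, S_udd = 70.56, S_ddd = 30.24
Terminal payoffs (K − S): max(-274.2, 0) = 0, max(-54.64, 0) = 0, max(39.44, 0) = 39.44, max(79.76, 0) = 79.76
Node uu (S = 274.4): V_uu = e^(−0.08)·[0.5906·0.0000 + 0.4094·0.0000] = 0.0000
Node ud (S = 117.6): V_ud = e^(−0.08)·[0.5906·0.0000 + 0.4094·39.4400] = 14.9040
Node dd (S = 50.4): V_dd = e^(−0.08)·[0.5906·39.4400 + 0.4094·79.7600] = 51.6443
Node u (S = 196): V_u = e^(−0.08)·[0.5906·0.0000 + 0.4094·14.9040] = 5.6321
Node d (S = 84): V_d = e^(−0.08)·[0.5906·14.9040 + 0.4094·51.6443] = 27.6420
Node 0 (S = 140): V_0 = e^(−0.08)·[0.5906·5.6321 + 0.4094·27.6420] = 13.5164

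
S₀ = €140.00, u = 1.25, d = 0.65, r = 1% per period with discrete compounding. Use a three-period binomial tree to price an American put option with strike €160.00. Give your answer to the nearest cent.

Risk-neutral probability p = (1 + 0.01 − 0.65)/(1.25 − 0.65) = 0.3600/0.6000 = 0.6000
Terminal stock prices: S_uuu = 273.4, S_uud = 142.2, S_udd = 73.94, S_ddd = 38.45
Terminal payoffs (K − S): max(-113.4, 0) = 0, max(17.81, 0) = 17.81, max(86.06, 0) = 86.06, max(121.6, 0) = 121.6
Node uu (S = 218.8): continuation = 1/1.01·[0.6000·0.0000 + 0.4000·17.8125] = 7.0545; exercise value = 0.0000 ≤ continuation, so V_uu = 7.0545
Node ud (S = 113.8): continuation = 1/1.01·[0.6000·17.8125 + 0.4000·86.0625] = 44.6658; exercise value = 46.2500 > continuation, so V_ud = 46.2500 (exercise)
Node dd (S = 59.15): continuation = 1/1.01·[0.6000·86.0625 + 0.4000·121.5525] = 99.2658; exercise value = 100.8500 > continuation, so V_dd = 100.8500 (exercise)
Node u (S = 175): continuation = 1/1.01·[0.6000·7.0545 + 0.4000·46.2500] = 22.5076; exercise value = 0.0000 ≤ continuation, so V_u = 22.5076
Node d (S = 91): continuation = 1/1.01·[0.6000·46.2500 + 0.4000·100.8500] = 67.4158; exercise value = 69.0000 > continuation, so V_d = 69.0000 (exercise)
Node 0 (S = 140): continuation = 1/1.01·[0.6000·22.5076 + 0.4000·69.0000] = 40.6976; exercise value = 20.0000 ≤ continuation, so V_0 = 40.6976

€40.70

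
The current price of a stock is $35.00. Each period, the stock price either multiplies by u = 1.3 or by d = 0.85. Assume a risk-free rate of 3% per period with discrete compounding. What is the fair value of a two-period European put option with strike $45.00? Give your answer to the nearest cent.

Risk-neutral probability p = (1 + 0.03 − 0.85)/(1.3 − 0.85) = 0.1800/0.4500 = 0.4000
Terminal stock prices: S_uu = 59.15, S_ud = 38.67, S_dd = 25.29
Terminal payoffs (K − S): max(-14.15, 0) = 0, max(6.325, 0) = 6.325, max(19.71, 0) = 19.71
Node u (S = 45.5): V_u = 1/1.03·[0.4000·0.0000 + 0.6000·6.3250] = 3.6845
Node d (S = 29.75): V_d = 1/1.03·[0.4000·6.3250 + 0.6000·19.7125] = 13.9393
Node 0 (S = 35): V_0 = 1/1.03·[0.4000·3.6845 + 0.6000·13.9393] = 9.5509

$9.55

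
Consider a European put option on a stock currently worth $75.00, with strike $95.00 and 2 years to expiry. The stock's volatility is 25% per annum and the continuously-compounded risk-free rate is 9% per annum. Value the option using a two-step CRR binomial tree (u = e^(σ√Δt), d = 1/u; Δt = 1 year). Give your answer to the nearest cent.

$13.68

CRR parameters: u = e^(σ√Δt) = e^(0.25·√1) = 1.2840, d = 1/u = 0.7788
Per-period rate: rΔt = 0.09·1 = 0.09, so R = e^0.09 = 1.0942
Risk-neutral probability p = (e^0.09 − 0.7788)/(1.2840 − 0.7788) = 0.3154/0.5052 = 0.6242
Terminal stock prices: S_uu = 123.7, S_ud = 75, S_dd = 45.49
Terminal payoffs (K − S): max(-28.65, 0) = 0, max(20, 0) = 20, max(49.51, 0) = 49.51
Node u (S = 96.3): V_u = e^(−0.09)·[0.6242·0.0000 + 0.3758·20.0000] = 6.8687
Node d (S = 58.41): V_d = e^(−0.09)·[0.6242·20.0000 + 0.3758·49.5102] = 28.4134
Node 0 (S = 75): V_0 = e^(−0.09)·[0.6242·6.8687 + 0.3758·28.4134] = 13.6767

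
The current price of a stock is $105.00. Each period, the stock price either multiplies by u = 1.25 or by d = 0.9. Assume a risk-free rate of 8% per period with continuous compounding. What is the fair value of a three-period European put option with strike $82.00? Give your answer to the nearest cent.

Risk-neutral probability p = (e^0.08 − 0.9)/(1.25 − 0.9) = 0.1833/0.3500 = 0.5237
Terminal stock prices: S_uuu = 205.1, S_uud = 147.7, S_udd = 106.3, S_ddd = 76.55
Terminal payoffs (K − S): max(-123.1, 0) = 0, max(-65.66, 0) = 0, max(-24.31, 0) = 0, max(5.455, 0) = 5.455
Node uu (S = 164.1): V_uu = e^(−0.08)·[0.5237·0.0000 + 0.4763·0.0000] = 0.0000
Node ud (S = 118.1): V_ud = e^(−0.08)·[0.5237·0.0000 + 0.4763·0.0000] = 0.0000
Node dd (S = 85.05): V_dd = e^(−0.08)·[0.5237·0.0000 + 0.4763·5.4550] = 2.3986
Node u (S = 131.2): V_u = e^(−0.08)·[0.5237·0.0000 + 0.4763·0.0000] = 0.0000
Node d (S = 94.5): V_d = e^(−0.08)·[0.5237·0.0000 + 0.4763·2.3986] = 1.0547
Node 0 (S = 105): V_0 = e^(−0.08)·[0.5237·0.0000 + 0.4763·1.0547] = 0.4637

$0.46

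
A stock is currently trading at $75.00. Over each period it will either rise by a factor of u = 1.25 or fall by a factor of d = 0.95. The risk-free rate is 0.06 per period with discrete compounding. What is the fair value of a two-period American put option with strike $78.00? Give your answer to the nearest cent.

$4.03

Risk-neutral probability p = (1 + 0.06 − 0.95)/(1.25 − 0.95) = 0.1100/0.3000 = 0.3667
Terminal stock prices: S_uu = 117.2, S_ud = 89.06, S_dd = 67.69
Terminal payoffs (K − S): max(-39.19, 0) = 0, max(-11.06, 0) = 0, max(10.31, 0) = 10.31
Node u (S = 93.75): continuation = 1/1.06·[0.3667·0.0000 + 0.6333·0.0000] = 0.0000; exercise value = 0.0000 ≤ continuation, so V_u = 0.0000
Node d (S = 71.25): continuation = 1/1.06·[0.3667·0.0000 + 0.6333·10.3125] = 6.1616; exercise value = 6.7500 > continuation, so V_d = 6.7500 (exercise)
Node 0 (S = 75): continuation = 1/1.06·[0.3667·0.0000 + 0.6333·6.7500] = 4.0330; exercise value = 3.0000 ≤ continuation, so V_0 = 4.0330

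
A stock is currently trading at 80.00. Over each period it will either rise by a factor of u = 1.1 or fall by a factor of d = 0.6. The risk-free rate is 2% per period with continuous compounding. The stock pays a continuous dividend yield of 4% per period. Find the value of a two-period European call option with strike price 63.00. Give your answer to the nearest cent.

Per-period risk-free factor R = e^0.02 = 1.0202; dividend-adjusted growth = e^(0.02−0.04) = 0.9802.
Risk-neutral probability p = (0.9802 − 0.6)/(1.1 − 0.6) = 0.3802/0.5000 = 0.7604
Terminal stock prices: S_uu = 96.8, S_ud = 52.8, S_dd = 28.8
Terminal payoffs (S − K): max(33.8, 0) = 33.8, max(-10.2, 0) = 0, max(-34.2, 0) = 0
Node u (S = 88): V_u = e^(−0.02)·[0.7604·33.8000 + 0.2396·0.0000] = 25.1925
Node d (S = 48): V_d = e^(−0.02)·[0.7604·0.0000 + 0.2396·0.0000] = 0.0000
Node 0 (S = 80): V_0 = e^(−0.02)·[0.7604·25.1925 + 0.2396·0.0000] = 18.7770

18.78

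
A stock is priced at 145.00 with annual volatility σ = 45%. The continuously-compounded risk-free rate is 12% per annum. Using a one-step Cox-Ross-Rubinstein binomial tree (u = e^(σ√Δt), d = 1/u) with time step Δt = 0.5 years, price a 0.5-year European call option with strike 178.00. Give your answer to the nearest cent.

10.38

CRR parameters: u = e^(σ√Δt) = e^(0.45·√0.5) = 1.3746, d = 1/u = 0.7275
Per-period rate: rΔt = 0.12·0.5 = 0.06, so R = e^0.06 = 1.0618
Risk-neutral probability p = (e^0.06 − 0.7275)/(1.3746 − 0.7275) = 0.3344/0.6472 = 0.5167
Terminal stock prices: S_u = 199.3, S_d = 105.5
Terminal payoffs (S − K): max(21.32, 0) = 21.32, max(-72.52, 0) = 0
Node 0 (S = 145): V_0 = e^(−0.06)·[0.5167·21.3240 + 0.4833·0.0000] = 10.3757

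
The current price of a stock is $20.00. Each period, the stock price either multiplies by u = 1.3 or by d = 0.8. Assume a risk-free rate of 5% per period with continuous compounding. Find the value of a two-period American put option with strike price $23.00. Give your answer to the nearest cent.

$3.81

Risk-neutral probability p = (e^0.05 − 0.8)/(1.3 − 0.8) = 0.2513/0.5000 = 0.5025
Terminal stock prices: S_uu = 33.8, S_ud = 20.8, S_dd = 12.8
Terminal payoffs (K − S): max(-10.8, 0) = 0, max(2.2, 0) = 2.2, max(10.2, 0) = 10.2
Node u (S = 26): continuation = e^(−0.05)·[0.5025·0.0000 + 0.4975·2.2000] = 1.0410; exercise value = 0.0000 ≤ continuation, so V_u = 1.0410
Node d (S = 16): continuation = e^(−0.05)·[0.5025·2.2000 + 0.4975·10.2000] = 5.8783; exercise value = 7.0000 > continuation, so V_d = 7.0000 (exercise)
Node 0 (S = 20): continuation = e^(−0.05)·[0.5025·1.0410 + 0.4975·7.0000] = 3.8100; exercise value = 3.0000 ≤ continuation, so V_0 = 3.8100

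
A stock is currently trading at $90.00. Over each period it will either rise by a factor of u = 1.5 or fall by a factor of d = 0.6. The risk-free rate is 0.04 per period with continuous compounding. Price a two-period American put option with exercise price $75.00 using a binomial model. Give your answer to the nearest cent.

$10.29

Risk-neutral probability p = (e^0.04 − 0.6)/(1.5 − 0.6) = 0.4408/0.9000 = 0.4898
Terminal stock prices: S_uu = 202.5, S_ud = 81, S_dd = 32.4
Terminal payoffs (K − S): max(-127.5, 0) = 0, max(-6, 0) = 0, max(42.6, 0) = 42.6
Node u (S = 135): continuation = e^(−0.04)·[0.4898·0.0000 + 0.5102·0.0000] = 0.0000; exercise value = 0.0000 ≤ continuation, so V_u = 0.0000
Node d (S = 54): continuation = e^(−0.04)·[0.4898·0.0000 + 0.5102·42.6000] = 20.8827; exercise value = 21.0000 > continuation, so V_d = 21.0000 (exercise)
Node 0 (S = 90): continuation = e^(−0.04)·[0.4898·0.0000 + 0.5102·21.0000] = 10.2943; exercise value = 0.0000 ≤ continuation, so V_0 = 10.2943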